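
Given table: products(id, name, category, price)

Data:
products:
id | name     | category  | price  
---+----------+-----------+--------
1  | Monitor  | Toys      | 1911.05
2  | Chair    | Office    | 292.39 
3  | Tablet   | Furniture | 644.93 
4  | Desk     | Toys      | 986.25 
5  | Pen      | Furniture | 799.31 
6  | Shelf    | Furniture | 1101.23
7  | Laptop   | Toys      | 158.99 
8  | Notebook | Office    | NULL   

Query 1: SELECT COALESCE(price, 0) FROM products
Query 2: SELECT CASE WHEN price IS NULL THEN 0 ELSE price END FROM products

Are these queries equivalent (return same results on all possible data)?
Yes, equivalent

Both queries return: [(0,), (158.99,), (292.39,), (644.93,), (799.31,), (986.25,), (1101.23,), (1911.05,)]

Reason: COALESCE vs CASE for NULL handling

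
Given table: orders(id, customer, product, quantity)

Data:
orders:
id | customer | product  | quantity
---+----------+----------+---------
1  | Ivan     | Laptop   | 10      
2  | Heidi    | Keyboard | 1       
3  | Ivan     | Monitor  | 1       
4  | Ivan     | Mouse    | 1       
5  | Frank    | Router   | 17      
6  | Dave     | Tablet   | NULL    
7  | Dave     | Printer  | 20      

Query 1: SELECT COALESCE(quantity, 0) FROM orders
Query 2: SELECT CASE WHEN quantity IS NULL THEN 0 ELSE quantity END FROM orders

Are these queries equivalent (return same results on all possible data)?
Yes, equivalent

Both queries return: [(0,), (1,), (1,), (1,), (10,), (17,), (20,)]

Reason: COALESCE vs CASE for NULL handling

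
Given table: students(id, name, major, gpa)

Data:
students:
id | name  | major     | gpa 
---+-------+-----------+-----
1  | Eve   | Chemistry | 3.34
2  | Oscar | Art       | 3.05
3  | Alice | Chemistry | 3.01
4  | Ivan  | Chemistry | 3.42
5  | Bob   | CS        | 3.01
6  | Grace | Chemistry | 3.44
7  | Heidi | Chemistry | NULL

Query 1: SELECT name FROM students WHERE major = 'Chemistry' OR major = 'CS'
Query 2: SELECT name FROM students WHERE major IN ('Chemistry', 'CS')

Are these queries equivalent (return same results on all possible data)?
Yes, equivalent

Both queries return: [('Alice',), ('Bob',), ('Eve',), ('Grace',), ('Heidi',), ('Ivan',)]

Reason: OR vs IN are equivalent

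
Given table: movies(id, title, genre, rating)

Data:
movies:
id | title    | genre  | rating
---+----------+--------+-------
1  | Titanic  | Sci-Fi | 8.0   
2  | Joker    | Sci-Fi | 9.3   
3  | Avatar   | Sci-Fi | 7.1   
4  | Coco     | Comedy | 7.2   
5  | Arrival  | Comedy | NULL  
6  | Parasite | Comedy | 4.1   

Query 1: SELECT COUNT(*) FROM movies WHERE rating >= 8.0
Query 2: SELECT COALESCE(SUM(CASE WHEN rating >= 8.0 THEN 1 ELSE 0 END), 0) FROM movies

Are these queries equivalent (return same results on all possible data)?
Yes, equivalent

Both queries return: [(2,)]

Reason: COUNT with WHERE vs conditional SUM (COALESCE handles empty-table NULL)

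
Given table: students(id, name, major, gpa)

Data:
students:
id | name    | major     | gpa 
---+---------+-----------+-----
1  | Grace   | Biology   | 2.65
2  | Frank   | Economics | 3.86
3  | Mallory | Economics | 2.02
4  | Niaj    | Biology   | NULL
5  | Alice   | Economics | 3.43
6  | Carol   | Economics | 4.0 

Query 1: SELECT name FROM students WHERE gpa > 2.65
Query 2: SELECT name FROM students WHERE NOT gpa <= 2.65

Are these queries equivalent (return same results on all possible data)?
Yes, equivalent

Both queries return: [('Alice',), ('Carol',), ('Frank',)]

Reason: Both filter gpa > 2.65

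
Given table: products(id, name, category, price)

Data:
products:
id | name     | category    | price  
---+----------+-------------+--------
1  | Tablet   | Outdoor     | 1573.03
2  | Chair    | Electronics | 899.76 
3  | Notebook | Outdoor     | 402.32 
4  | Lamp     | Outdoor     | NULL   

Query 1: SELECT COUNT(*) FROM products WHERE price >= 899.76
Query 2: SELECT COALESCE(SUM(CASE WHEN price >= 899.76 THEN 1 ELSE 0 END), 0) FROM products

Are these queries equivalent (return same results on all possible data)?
Yes, equivalent

Both queries return: [(2,)]

Reason: COUNT with WHERE vs conditional SUM (COALESCE handles empty-table NULL)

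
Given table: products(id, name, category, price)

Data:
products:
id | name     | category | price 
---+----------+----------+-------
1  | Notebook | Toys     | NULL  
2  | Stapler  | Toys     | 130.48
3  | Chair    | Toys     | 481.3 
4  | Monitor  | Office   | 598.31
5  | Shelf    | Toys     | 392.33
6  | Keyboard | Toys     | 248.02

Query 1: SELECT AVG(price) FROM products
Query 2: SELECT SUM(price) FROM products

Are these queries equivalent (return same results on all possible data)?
No, not equivalent

Query 1 returns: [(370.088,)]
Query 2 returns: [(1850.44,)]

Reason: AVG vs SUM give different aggregate values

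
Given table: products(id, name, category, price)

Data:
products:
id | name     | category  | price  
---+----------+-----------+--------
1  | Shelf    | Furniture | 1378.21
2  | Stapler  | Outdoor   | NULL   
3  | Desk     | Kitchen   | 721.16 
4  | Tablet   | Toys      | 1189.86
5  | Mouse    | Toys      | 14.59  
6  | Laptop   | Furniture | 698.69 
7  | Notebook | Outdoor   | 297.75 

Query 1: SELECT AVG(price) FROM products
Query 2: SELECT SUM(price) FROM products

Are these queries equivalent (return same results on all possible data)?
No, not equivalent

Query 1 returns: [(716.71,)]
Query 2 returns: [(4300.26,)]

Reason: AVG vs SUM give different aggregate values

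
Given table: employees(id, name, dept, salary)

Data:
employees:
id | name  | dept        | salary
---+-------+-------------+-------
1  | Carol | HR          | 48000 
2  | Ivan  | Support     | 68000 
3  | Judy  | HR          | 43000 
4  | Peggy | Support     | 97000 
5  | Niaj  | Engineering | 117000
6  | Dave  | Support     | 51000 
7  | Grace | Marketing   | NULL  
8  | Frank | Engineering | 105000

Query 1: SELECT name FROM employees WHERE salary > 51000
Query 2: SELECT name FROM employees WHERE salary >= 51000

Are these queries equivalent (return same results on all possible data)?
No, not equivalent

Query 1 returns: [('Ivan',), ('Peggy',), ('Niaj',), ('Frank',)]
Query 2 returns: [('Ivan',), ('Peggy',), ('Niaj',), ('Dave',), ('Frank',)]

Reason: > vs >= gives different results when salary = 51000 exists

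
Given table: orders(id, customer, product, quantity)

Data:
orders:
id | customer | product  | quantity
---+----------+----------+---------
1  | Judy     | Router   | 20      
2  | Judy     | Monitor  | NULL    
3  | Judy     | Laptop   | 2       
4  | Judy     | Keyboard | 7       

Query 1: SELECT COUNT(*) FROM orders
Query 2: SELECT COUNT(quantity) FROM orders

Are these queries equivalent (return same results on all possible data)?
No, not equivalent

Query 1 returns: [(4,)]
Query 2 returns: [(3,)]

Reason: COUNT(*) includes NULLs, COUNT(column) excludes them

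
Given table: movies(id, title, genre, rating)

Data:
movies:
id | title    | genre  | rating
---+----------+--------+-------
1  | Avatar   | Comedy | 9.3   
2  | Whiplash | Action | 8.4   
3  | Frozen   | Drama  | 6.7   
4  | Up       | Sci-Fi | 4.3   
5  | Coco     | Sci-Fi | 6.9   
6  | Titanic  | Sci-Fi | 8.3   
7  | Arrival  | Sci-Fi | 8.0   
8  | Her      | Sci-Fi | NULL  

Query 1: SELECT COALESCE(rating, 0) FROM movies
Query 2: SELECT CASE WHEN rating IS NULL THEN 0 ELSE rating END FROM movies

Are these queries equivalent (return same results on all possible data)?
Yes, equivalent

Both queries return: [(0,), (4.3,), (6.7,), (6.9,), (8.0,), (8.3,), (8.4,), (9.3,)]

Reason: COALESCE vs CASE for NULL handling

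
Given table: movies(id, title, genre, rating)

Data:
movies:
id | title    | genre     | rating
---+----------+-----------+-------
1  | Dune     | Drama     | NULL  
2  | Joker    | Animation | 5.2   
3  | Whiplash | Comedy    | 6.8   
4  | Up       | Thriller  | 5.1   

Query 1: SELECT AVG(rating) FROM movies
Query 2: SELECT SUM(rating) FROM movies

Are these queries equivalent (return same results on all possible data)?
No, not equivalent

Query 1 returns: [(5.7,)]
Query 2 returns: [(17.1,)]

Reason: AVG vs SUM give different aggregate values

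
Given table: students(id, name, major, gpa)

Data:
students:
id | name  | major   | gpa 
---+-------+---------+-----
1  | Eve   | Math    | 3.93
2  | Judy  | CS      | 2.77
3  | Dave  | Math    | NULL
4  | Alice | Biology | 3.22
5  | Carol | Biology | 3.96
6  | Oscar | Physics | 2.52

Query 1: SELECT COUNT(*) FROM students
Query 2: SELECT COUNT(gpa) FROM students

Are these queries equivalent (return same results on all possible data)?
No, not equivalent

Query 1 returns: [(6,)]
Query 2 returns: [(5,)]

Reason: COUNT(*) includes NULLs, COUNT(column) excludes them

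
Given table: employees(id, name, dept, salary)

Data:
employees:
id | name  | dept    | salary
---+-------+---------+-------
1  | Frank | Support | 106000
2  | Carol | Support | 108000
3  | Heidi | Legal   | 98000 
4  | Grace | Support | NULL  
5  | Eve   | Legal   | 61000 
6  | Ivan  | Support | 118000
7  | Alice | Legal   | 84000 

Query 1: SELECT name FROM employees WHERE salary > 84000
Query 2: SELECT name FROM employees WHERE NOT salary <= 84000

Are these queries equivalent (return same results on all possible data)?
Yes, equivalent

Both queries return: [('Carol',), ('Frank',), ('Heidi',), ('Ivan',)]

Reason: Both filter salary > 84000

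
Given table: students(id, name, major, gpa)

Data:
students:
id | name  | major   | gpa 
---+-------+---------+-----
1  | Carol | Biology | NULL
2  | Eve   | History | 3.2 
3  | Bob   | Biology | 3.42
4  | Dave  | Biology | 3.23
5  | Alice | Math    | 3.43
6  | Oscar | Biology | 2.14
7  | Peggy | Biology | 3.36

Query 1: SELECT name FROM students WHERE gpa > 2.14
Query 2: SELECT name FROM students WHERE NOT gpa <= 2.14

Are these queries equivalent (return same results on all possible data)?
Yes, equivalent

Both queries return: [('Alice',), ('Bob',), ('Dave',), ('Eve',), ('Peggy',)]

Reason: Both filter gpa > 2.14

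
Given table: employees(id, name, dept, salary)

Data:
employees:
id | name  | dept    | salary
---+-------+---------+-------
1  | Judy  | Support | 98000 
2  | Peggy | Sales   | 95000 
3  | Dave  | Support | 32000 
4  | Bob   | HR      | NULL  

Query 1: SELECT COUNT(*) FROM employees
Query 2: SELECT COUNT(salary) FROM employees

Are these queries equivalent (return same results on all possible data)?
No, not equivalent

Query 1 returns: [(4,)]
Query 2 returns: [(3,)]

Reason: COUNT(*) includes NULLs, COUNT(column) excludes them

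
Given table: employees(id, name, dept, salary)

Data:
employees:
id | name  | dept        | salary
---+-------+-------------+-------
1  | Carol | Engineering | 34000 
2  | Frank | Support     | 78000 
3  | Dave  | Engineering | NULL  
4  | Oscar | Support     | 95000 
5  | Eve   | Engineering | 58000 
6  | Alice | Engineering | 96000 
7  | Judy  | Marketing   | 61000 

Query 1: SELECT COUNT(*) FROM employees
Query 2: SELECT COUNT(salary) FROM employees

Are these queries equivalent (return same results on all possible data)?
No, not equivalent

Query 1 returns: [(7,)]
Query 2 returns: [(6,)]

Reason: COUNT(*) includes NULLs, COUNT(column) excludes them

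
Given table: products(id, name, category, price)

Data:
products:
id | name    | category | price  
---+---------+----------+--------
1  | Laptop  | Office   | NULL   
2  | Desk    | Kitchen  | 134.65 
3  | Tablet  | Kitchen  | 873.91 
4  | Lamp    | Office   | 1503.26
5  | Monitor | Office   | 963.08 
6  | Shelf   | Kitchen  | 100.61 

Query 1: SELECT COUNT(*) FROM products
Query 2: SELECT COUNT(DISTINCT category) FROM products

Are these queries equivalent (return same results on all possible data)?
No, not equivalent

Query 1 returns: [(6,)]
Query 2 returns: [(2,)]

Reason: COUNT(*) counts rows, COUNT(DISTINCT category) counts unique categorys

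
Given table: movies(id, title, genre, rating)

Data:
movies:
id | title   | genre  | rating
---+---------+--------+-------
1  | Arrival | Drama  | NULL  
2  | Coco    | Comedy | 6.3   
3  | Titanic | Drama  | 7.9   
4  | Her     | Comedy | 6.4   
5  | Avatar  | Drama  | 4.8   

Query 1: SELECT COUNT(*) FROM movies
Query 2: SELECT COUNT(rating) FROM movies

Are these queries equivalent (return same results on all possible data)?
No, not equivalent

Query 1 returns: [(5,)]
Query 2 returns: [(4,)]

Reason: COUNT(*) includes NULLs, COUNT(column) excludes them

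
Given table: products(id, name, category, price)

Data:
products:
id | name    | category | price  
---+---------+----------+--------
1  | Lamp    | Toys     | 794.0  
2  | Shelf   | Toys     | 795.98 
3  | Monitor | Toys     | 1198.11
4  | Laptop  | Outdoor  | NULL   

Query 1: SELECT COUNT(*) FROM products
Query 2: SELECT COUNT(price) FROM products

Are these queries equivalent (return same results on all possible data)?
No, not equivalent

Query 1 returns: [(4,)]
Query 2 returns: [(3,)]

Reason: COUNT(*) includes NULLs, COUNT(column) excludes them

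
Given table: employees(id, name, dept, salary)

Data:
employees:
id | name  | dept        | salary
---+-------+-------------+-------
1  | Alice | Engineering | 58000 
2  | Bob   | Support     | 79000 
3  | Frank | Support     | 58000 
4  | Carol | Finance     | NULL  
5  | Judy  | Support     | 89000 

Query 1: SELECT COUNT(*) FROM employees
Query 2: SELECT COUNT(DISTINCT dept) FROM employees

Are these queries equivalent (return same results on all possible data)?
No, not equivalent

Query 1 returns: [(5,)]
Query 2 returns: [(3,)]

Reason: COUNT(*) counts rows, COUNT(DISTINCT dept) counts unique depts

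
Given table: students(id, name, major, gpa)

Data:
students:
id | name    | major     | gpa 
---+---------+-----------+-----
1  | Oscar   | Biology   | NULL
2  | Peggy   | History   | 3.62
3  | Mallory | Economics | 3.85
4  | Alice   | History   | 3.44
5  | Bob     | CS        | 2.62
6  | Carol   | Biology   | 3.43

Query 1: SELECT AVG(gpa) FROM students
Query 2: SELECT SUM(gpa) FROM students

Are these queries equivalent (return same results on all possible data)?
No, not equivalent

Query 1 returns: [(3.3920000000000003,)]
Query 2 returns: [(16.96,)]

Reason: AVG vs SUM give different aggregate values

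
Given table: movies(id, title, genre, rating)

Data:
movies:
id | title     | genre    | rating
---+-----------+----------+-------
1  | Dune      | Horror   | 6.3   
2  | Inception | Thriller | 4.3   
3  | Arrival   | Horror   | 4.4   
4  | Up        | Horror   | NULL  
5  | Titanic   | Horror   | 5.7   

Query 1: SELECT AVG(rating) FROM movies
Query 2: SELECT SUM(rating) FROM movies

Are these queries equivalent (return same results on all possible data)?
No, not equivalent

Query 1 returns: [(5.175,)]
Query 2 returns: [(20.7,)]

Reason: AVG vs SUM give different aggregate values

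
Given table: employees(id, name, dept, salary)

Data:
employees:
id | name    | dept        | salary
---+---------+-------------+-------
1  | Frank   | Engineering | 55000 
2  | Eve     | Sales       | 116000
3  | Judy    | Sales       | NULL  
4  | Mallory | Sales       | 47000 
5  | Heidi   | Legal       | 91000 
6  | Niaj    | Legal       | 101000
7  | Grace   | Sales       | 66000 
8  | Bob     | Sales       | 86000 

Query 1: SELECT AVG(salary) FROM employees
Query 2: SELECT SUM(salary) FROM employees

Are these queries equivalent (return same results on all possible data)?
No, not equivalent

Query 1 returns: [(80285.71428571429,)]
Query 2 returns: [(562000,)]

Reason: AVG vs SUM give different aggregate values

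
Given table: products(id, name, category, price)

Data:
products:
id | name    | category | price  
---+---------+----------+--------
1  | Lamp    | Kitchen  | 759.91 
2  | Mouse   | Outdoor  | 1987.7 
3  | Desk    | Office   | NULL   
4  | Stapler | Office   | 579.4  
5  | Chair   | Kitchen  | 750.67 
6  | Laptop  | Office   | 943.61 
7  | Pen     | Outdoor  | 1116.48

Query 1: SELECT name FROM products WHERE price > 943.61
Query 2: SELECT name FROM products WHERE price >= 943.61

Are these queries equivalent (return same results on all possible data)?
No, not equivalent

Query 1 returns: [('Mouse',), ('Pen',)]
Query 2 returns: [('Mouse',), ('Laptop',), ('Pen',)]

Reason: > vs >= gives different results when price = 943.61 exists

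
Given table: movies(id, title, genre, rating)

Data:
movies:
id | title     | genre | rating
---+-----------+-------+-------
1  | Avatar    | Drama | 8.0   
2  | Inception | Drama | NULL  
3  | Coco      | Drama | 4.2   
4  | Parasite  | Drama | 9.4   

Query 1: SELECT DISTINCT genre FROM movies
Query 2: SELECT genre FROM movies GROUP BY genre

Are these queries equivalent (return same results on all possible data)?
Yes, equivalent

Both queries return: [('Drama',)]

Reason: Both get unique genres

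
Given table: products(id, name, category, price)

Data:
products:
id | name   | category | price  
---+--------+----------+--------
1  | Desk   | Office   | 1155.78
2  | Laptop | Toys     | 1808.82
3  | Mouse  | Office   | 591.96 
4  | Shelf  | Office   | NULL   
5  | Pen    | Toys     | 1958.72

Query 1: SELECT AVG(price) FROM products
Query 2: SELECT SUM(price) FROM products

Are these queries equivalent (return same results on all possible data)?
No, not equivalent

Query 1 returns: [(1378.82,)]
Query 2 returns: [(5515.28,)]

Reason: AVG vs SUM give different aggregate values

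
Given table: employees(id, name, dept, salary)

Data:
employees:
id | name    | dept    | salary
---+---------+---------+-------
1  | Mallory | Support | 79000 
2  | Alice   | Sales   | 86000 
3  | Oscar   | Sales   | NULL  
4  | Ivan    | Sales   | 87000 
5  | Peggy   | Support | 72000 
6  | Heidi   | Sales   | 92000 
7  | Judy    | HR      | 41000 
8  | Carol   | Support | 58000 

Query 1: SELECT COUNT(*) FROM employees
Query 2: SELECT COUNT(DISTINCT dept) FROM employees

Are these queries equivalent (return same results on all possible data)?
No, not equivalent

Query 1 returns: [(8,)]
Query 2 returns: [(3,)]

Reason: COUNT(*) counts rows, COUNT(DISTINCT dept) counts unique depts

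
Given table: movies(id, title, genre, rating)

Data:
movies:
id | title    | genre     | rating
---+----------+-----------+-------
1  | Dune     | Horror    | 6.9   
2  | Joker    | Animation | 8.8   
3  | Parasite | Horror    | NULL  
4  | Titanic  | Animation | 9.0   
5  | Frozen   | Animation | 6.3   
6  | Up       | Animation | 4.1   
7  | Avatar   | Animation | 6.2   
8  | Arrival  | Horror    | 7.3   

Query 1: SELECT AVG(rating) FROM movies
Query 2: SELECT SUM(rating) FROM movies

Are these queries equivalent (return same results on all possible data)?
No, not equivalent

Query 1 returns: [(6.942857142857143,)]
Query 2 returns: [(48.6,)]

Reason: AVG vs SUM give different aggregate values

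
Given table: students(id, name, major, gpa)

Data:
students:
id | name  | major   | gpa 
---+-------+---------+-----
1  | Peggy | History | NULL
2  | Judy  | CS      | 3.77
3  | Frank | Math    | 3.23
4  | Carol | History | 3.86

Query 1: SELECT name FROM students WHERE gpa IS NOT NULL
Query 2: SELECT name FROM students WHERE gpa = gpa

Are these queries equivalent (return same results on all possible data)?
Yes, equivalent

Both queries return: [('Carol',), ('Frank',), ('Judy',)]

Reason: IS NOT NULL vs self-equality (both exclude NULLs)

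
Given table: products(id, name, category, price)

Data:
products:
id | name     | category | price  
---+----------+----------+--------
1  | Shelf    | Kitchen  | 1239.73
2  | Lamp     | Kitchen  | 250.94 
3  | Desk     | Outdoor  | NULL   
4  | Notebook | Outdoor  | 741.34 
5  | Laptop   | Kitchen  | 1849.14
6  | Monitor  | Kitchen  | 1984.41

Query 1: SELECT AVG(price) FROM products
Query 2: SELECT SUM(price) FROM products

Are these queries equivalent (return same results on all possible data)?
No, not equivalent

Query 1 returns: [(1213.112,)]
Query 2 returns: [(6065.56,)]

Reason: AVG vs SUM give different aggregate values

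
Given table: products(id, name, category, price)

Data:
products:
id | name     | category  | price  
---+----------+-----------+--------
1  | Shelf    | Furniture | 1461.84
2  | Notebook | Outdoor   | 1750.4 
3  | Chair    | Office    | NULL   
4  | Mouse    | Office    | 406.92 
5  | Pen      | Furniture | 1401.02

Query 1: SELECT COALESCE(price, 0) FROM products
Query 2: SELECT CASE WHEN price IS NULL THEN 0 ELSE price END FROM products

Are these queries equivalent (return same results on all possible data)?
Yes, equivalent

Both queries return: [(0,), (406.92,), (1401.02,), (1461.84,), (1750.4,)]

Reason: COALESCE vs CASE for NULL handling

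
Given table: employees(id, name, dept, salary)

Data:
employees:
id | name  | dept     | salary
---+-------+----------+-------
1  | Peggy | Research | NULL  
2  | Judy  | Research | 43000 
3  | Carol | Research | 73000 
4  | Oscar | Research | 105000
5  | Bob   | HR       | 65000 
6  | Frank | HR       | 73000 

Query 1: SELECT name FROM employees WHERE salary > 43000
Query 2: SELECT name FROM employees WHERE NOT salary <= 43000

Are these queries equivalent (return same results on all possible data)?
Yes, equivalent

Both queries return: [('Bob',), ('Carol',), ('Frank',), ('Oscar',)]

Reason: Both filter salary > 43000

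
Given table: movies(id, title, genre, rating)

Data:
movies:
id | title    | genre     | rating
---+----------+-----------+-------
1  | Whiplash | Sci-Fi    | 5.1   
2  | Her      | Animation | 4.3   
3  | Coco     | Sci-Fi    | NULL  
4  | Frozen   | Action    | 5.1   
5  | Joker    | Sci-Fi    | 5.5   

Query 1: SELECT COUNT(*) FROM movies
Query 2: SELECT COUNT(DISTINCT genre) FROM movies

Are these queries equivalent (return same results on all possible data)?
No, not equivalent

Query 1 returns: [(5,)]
Query 2 returns: [(3,)]

Reason: COUNT(*) counts rows, COUNT(DISTINCT genre) counts unique genres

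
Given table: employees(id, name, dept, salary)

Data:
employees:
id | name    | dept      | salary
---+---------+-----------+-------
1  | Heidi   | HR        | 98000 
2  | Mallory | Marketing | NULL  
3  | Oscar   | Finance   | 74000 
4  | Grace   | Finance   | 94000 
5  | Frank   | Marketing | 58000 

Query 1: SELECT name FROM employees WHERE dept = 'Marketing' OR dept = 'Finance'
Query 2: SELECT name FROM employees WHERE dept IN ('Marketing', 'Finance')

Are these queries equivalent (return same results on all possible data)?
Yes, equivalent

Both queries return: [('Frank',), ('Grace',), ('Mallory',), ('Oscar',)]

Reason: OR vs IN are equivalent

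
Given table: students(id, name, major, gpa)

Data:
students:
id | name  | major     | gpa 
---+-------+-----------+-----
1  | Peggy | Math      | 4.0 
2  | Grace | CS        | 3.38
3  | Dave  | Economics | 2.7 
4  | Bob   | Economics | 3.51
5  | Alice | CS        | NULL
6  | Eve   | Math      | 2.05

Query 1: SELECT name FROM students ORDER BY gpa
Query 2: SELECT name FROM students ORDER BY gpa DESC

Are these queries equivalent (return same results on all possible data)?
No, not equivalent

Query 1 returns: [('Alice',), ('Eve',), ('Dave',), ('Grace',), ('Bob',), ('Peggy',)]
Query 2 returns: [('Peggy',), ('Bob',), ('Grace',), ('Dave',), ('Eve',), ('Alice',)]

Reason: ASC vs DESC gives opposite ordering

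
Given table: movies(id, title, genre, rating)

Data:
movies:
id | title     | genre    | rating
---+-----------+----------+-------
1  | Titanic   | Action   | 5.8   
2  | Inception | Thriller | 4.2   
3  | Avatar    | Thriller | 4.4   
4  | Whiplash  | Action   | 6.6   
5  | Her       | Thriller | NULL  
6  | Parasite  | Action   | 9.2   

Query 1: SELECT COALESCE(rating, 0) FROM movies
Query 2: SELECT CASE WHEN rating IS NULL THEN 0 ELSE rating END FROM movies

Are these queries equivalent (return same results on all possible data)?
Yes, equivalent

Both queries return: [(0,), (4.2,), (4.4,), (5.8,), (6.6,), (9.2,)]

Reason: COALESCE vs CASE for NULL handling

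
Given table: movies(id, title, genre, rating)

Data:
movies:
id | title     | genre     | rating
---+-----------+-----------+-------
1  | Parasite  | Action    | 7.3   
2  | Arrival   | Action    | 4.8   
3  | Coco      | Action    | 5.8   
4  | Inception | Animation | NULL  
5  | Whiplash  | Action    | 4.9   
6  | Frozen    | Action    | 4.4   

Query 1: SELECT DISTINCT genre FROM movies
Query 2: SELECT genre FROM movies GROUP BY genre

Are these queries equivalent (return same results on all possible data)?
Yes, equivalent

Both queries return: [('Action',), ('Animation',)]

Reason: Both get unique genres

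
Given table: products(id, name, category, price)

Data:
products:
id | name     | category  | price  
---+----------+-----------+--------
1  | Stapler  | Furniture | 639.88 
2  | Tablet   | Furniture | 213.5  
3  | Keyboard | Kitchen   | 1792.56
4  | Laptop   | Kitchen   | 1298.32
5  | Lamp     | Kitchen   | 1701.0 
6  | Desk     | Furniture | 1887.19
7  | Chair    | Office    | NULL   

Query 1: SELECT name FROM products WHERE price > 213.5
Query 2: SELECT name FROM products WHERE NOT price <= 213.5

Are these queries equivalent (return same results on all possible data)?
Yes, equivalent

Both queries return: [('Desk',), ('Keyboard',), ('Lamp',), ('Laptop',), ('Stapler',)]

Reason: Both filter price > 213.5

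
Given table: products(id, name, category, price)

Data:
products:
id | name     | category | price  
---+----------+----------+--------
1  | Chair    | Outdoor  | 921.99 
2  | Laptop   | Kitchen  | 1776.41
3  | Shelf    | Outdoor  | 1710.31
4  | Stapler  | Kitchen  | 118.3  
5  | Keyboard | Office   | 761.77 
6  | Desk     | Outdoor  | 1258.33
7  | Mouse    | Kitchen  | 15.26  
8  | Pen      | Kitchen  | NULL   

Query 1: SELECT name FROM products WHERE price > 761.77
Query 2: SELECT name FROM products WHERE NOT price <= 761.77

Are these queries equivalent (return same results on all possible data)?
Yes, equivalent

Both queries return: [('Chair',), ('Desk',), ('Laptop',), ('Shelf',)]

Reason: Both filter price > 761.77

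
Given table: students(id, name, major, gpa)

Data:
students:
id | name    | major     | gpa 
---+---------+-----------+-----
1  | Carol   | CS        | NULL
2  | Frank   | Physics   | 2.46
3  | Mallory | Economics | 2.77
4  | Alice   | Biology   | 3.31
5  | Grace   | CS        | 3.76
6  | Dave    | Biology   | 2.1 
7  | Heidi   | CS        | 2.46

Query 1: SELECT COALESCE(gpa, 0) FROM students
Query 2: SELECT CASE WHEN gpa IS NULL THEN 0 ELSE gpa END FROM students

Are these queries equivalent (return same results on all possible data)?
Yes, equivalent

Both queries return: [(0,), (2.1,), (2.46,), (2.46,), (2.77,), (3.31,), (3.76,)]

Reason: COALESCE vs CASE for NULL handling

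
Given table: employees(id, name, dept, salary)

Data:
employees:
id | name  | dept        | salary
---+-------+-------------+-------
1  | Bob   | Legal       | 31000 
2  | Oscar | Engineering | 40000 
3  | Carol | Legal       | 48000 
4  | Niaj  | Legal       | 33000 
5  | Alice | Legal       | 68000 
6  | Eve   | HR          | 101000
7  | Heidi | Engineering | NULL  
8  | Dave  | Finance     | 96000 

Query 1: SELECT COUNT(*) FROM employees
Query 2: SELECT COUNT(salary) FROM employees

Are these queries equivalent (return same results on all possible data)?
No, not equivalent

Query 1 returns: [(8,)]
Query 2 returns: [(7,)]

Reason: COUNT(*) includes NULLs, COUNT(column) excludes them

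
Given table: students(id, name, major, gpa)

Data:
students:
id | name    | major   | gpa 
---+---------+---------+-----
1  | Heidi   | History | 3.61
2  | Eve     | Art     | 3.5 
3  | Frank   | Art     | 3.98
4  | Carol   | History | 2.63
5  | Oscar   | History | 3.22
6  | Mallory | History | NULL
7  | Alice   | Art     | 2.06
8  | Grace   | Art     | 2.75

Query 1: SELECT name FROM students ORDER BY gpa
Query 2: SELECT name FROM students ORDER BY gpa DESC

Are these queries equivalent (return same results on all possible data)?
No, not equivalent

Query 1 returns: [('Mallory',), ('Alice',), ('Carol',), ('Grace',), ('Oscar',), ('Eve',), ('Heidi',), ('Frank',)]
Query 2 returns: [('Frank',), ('Heidi',), ('Eve',), ('Oscar',), ('Grace',), ('Carol',), ('Alice',), ('Mallory',)]

Reason: ASC vs DESC gives opposite ordering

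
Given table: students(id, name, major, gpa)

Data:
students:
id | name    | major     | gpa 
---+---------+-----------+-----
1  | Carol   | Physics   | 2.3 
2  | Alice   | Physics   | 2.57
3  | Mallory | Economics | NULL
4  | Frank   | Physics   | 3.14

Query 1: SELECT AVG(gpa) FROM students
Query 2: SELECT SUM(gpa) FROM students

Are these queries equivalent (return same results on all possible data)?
No, not equivalent

Query 1 returns: [(2.67,)]
Query 2 returns: [(8.01,)]

Reason: AVG vs SUM give different aggregate values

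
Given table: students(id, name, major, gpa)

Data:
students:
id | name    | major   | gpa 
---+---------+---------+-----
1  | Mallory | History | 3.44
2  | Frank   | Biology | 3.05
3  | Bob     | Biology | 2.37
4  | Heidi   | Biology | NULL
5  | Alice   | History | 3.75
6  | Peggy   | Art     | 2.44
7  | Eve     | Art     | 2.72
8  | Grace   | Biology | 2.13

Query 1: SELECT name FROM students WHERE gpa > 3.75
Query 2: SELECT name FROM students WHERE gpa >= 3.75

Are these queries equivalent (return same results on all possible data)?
No, not equivalent

Query 1 returns: []
Query 2 returns: [('Alice',)]

Reason: > vs >= gives different results when gpa = 3.75 exists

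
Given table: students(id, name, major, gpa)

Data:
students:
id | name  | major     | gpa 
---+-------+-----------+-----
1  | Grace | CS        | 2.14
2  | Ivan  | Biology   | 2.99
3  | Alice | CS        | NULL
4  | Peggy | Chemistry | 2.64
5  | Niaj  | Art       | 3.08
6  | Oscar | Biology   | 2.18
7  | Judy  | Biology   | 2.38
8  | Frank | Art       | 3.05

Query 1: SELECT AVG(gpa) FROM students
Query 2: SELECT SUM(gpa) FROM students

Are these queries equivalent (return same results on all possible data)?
No, not equivalent

Query 1 returns: [(2.6371428571428575,)]
Query 2 returns: [(18.46,)]

Reason: AVG vs SUM give different aggregate values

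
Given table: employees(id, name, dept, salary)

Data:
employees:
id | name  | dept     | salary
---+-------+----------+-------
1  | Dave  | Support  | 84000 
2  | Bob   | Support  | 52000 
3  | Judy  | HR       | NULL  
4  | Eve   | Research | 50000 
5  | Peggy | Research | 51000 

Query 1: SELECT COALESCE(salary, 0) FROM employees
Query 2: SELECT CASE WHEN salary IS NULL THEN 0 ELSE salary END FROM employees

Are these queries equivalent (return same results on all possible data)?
Yes, equivalent

Both queries return: [(0,), (50000,), (51000,), (52000,), (84000,)]

Reason: COALESCE vs CASE for NULL handling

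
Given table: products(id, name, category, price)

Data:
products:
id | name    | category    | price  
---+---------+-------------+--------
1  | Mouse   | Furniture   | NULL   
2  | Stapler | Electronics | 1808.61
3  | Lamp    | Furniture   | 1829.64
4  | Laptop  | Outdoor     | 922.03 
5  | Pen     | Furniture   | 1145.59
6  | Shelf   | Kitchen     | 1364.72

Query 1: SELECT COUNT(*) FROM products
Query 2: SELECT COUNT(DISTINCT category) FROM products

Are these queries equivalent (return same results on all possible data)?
No, not equivalent

Query 1 returns: [(6,)]
Query 2 returns: [(4,)]

Reason: COUNT(*) counts rows, COUNT(DISTINCT category) counts unique categorys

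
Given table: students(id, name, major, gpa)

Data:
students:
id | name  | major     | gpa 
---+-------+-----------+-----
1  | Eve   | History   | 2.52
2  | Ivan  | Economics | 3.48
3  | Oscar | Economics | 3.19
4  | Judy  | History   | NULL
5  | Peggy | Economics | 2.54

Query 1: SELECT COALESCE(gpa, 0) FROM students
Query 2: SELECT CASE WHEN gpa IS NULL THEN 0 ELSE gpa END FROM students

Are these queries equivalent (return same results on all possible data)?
Yes, equivalent

Both queries return: [(0,), (2.52,), (2.54,), (3.19,), (3.48,)]

Reason: COALESCE vs CASE for NULL handling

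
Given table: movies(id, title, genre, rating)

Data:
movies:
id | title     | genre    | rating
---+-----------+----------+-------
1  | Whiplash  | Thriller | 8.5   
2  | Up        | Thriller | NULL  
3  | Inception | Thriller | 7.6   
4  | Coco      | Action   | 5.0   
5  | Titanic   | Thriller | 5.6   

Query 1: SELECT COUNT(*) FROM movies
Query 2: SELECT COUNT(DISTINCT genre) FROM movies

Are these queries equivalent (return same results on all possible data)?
No, not equivalent

Query 1 returns: [(5,)]
Query 2 returns: [(2,)]

Reason: COUNT(*) counts rows, COUNT(DISTINCT genre) counts unique genres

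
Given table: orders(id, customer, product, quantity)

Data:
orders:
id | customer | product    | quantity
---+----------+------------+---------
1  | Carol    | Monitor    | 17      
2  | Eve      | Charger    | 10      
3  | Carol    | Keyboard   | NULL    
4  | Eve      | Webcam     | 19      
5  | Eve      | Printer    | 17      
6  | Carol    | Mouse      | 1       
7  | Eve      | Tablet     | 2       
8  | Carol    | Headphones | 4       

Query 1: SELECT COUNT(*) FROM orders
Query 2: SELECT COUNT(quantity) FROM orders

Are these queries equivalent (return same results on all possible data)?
No, not equivalent

Query 1 returns: [(8,)]
Query 2 returns: [(7,)]

Reason: COUNT(*) includes NULLs, COUNT(column) excludes them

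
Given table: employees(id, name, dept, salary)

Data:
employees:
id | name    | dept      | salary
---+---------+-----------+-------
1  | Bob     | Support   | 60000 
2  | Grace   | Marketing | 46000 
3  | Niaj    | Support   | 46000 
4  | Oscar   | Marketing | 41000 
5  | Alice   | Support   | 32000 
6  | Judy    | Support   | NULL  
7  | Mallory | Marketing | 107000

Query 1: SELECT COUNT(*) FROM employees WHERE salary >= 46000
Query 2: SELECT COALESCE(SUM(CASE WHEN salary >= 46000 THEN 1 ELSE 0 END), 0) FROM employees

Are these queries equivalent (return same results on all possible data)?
Yes, equivalent

Both queries return: [(4,)]

Reason: COUNT with WHERE vs conditional SUM (COALESCE handles empty-table NULL)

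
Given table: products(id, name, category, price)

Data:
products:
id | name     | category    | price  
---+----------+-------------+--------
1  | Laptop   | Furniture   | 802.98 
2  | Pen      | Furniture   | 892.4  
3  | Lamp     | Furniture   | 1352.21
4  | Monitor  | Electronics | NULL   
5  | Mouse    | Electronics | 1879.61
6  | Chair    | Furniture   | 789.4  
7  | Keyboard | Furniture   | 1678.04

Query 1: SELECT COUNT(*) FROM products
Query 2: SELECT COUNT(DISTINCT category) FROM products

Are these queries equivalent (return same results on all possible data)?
No, not equivalent

Query 1 returns: [(7,)]
Query 2 returns: [(2,)]

Reason: COUNT(*) counts rows, COUNT(DISTINCT category) counts unique categorys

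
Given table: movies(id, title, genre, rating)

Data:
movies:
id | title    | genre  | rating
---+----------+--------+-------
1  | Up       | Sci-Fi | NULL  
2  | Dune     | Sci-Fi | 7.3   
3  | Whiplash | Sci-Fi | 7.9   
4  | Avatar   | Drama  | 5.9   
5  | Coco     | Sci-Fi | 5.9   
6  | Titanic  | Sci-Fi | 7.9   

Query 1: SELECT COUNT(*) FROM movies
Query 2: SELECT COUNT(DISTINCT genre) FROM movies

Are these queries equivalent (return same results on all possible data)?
No, not equivalent

Query 1 returns: [(6,)]
Query 2 returns: [(2,)]

Reason: COUNT(*) counts rows, COUNT(DISTINCT genre) counts unique genres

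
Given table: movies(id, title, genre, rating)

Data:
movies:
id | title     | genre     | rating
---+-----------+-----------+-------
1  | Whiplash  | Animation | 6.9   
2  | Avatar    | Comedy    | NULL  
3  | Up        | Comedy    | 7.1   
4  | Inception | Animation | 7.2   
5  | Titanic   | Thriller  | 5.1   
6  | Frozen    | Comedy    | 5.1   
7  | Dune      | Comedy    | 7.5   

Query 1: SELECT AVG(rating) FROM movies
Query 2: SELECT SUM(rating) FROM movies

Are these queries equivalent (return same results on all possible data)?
No, not equivalent

Query 1 returns: [(6.483333333333333,)]
Query 2 returns: [(38.9,)]

Reason: AVG vs SUM give different aggregate values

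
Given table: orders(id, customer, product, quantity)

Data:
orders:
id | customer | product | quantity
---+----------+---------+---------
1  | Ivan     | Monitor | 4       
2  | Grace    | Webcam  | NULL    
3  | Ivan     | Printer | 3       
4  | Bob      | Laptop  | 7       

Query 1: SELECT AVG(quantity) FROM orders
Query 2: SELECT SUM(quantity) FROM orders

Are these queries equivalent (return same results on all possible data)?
No, not equivalent

Query 1 returns: [(4.666666666666667,)]
Query 2 returns: [(14,)]

Reason: AVG vs SUM give different aggregate values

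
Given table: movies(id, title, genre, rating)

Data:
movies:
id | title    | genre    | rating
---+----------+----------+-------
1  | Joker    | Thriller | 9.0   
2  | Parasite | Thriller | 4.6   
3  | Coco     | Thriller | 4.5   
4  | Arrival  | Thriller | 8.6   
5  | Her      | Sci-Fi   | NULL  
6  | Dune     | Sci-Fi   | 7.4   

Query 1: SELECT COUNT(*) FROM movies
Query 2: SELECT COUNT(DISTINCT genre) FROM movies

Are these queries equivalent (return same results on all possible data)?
No, not equivalent

Query 1 returns: [(6,)]
Query 2 returns: [(2,)]

Reason: COUNT(*) counts rows, COUNT(DISTINCT genre) counts unique genres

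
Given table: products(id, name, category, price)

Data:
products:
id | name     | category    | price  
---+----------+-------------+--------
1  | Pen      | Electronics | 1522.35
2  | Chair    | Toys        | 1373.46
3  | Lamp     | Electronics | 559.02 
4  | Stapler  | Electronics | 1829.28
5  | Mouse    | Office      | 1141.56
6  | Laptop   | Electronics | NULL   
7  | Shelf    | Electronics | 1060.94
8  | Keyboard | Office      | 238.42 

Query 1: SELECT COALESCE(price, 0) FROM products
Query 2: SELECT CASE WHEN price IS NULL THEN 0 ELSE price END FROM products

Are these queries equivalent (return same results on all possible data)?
Yes, equivalent

Both queries return: [(0,), (238.42,), (559.02,), (1060.94,), (1141.56,), (1373.46,), (1522.35,), (1829.28,)]

Reason: COALESCE vs CASE for NULL handling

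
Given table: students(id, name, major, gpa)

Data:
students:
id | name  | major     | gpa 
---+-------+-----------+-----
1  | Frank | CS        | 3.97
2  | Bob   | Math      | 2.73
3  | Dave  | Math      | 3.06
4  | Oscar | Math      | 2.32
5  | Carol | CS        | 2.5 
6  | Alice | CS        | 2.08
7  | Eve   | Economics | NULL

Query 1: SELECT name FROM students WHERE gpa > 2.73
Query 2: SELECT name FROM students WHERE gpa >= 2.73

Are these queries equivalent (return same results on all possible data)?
No, not equivalent

Query 1 returns: [('Frank',), ('Dave',)]
Query 2 returns: [('Frank',), ('Bob',), ('Dave',)]

Reason: > vs >= gives different results when gpa = 2.73 exists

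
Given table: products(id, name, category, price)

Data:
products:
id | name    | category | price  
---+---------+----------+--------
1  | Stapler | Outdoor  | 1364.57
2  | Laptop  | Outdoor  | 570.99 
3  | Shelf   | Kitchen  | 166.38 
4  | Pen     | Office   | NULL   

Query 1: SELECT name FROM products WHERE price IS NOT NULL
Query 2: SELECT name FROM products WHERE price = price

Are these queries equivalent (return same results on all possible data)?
Yes, equivalent

Both queries return: [('Laptop',), ('Shelf',), ('Stapler',)]

Reason: IS NOT NULL vs self-equality (both exclude NULLs)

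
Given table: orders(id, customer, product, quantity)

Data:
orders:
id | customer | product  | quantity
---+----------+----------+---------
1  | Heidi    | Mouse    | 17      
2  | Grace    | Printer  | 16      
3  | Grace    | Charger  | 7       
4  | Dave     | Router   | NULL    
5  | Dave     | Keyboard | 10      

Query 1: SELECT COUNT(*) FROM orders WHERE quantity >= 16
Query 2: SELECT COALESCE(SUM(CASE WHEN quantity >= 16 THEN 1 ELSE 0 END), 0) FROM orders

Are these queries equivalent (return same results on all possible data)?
Yes, equivalent

Both queries return: [(2,)]

Reason: COUNT with WHERE vs conditional SUM (COALESCE handles empty-table NULL)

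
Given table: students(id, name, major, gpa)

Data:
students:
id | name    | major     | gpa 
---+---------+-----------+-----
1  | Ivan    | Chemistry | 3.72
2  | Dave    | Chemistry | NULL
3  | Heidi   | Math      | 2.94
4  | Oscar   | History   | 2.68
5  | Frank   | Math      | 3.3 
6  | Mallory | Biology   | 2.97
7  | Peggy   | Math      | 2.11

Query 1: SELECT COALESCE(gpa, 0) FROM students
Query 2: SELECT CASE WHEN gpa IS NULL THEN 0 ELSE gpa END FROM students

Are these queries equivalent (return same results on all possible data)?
Yes, equivalent

Both queries return: [(0,), (2.11,), (2.68,), (2.94,), (2.97,), (3.3,), (3.72,)]

Reason: COALESCE vs CASE for NULL handling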